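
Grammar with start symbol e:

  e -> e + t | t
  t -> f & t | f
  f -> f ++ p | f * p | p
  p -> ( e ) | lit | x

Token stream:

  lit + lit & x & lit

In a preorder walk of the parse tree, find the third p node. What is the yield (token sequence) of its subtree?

x

[e [e [t [f [p lit]]]] + [t [f [p lit]] & [t [f [p x]] & [t [f [p lit]]]]]]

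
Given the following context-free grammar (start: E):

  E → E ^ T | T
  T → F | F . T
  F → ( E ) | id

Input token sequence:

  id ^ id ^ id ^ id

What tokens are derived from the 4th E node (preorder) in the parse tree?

id

[E [E [E [E [T [F id]]] ^ [T [F id]]] ^ [T [F id]]] ^ [T [F id]]]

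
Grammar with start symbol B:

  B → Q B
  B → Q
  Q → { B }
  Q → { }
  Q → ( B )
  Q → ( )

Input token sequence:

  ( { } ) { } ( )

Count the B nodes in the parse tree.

4

[B [Q ( [B [Q { }]] )] [B [Q { }] [B [Q ( )]]]]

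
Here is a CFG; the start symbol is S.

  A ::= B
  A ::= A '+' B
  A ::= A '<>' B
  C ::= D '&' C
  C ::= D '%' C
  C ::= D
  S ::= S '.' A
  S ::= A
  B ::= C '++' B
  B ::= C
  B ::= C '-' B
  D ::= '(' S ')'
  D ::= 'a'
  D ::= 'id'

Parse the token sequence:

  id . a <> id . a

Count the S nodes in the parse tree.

[S [S [S [A [B [C [D id]]]]] . [A [A [B [C [D a]]]] <> [B [C [D id]]]]] . [A [B [C [D a]]]]]

3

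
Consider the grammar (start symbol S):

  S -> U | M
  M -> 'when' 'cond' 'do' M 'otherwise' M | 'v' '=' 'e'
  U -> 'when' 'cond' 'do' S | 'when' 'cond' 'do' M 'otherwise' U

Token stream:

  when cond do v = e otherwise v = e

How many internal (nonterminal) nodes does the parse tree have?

[S [M when cond do [M v = e] otherwise [M v = e]]]

4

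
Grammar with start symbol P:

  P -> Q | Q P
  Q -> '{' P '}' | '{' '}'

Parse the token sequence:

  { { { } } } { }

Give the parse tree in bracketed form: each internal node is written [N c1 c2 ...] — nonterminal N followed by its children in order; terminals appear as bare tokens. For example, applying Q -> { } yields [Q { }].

P
Q P
{ P } P
{ Q } P
{ { P } } P
{ { Q } } P
{ { { } } } P
{ { { } } } Q
{ { { } } } { }

[P [Q { [P [Q { [P [Q { }]] }]] }] [P [Q { }]]]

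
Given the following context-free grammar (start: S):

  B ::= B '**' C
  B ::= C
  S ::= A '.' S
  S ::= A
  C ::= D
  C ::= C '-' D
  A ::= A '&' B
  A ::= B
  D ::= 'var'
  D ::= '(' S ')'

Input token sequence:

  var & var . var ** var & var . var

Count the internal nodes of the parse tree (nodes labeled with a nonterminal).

[S [A [A [B [C [D var]]]] & [B [C [D var]]]] . [S [A [A [B [B [C [D var]]] ** [C [D var]]]] & [B [C [D var]]]] . [S [A [B [C [D var]]]]]]]

26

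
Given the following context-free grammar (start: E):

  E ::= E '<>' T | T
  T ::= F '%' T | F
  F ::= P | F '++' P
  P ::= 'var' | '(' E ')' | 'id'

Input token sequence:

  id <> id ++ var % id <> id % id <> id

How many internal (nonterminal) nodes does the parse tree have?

24

[E [E [E [E [T [F [P id]]]] <> [T [F [F [P id]] ++ [P var]] % [T [F [P id]]]]] <> [T [F [P id]] % [T [F [P id]]]]] <> [T [F [P id]]]]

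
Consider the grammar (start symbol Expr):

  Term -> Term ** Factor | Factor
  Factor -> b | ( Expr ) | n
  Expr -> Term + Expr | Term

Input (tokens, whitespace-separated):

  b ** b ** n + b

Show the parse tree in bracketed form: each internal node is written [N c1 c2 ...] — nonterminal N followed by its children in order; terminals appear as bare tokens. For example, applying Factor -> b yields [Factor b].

Expr
Term + Expr
Term ** Factor + Expr
Term ** Factor ** Factor + Expr
Factor ** Factor ** Factor + Expr
b ** Factor ** Factor + Expr
b ** b ** Factor + Expr
b ** b ** n + Expr
b ** b ** n + Term
b ** b ** n + Factor
b ** b ** n + b

[Expr [Term [Term [Term [Factor b]] ** [Factor b]] ** [Factor n]] + [Expr [Term [Factor b]]]]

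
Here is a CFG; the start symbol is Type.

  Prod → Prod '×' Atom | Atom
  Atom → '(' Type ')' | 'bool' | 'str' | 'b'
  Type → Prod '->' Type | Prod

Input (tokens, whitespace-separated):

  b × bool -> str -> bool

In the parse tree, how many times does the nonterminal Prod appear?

4

[Type [Prod [Prod [Atom b]] × [Atom bool]] -> [Type [Prod [Atom str]] -> [Type [Prod [Atom bool]]]]]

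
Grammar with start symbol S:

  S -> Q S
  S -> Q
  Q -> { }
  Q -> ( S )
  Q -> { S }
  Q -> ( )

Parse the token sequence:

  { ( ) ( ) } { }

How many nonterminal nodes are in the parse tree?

8

[S [Q { [S [Q ( )] [S [Q ( )]]] }] [S [Q { }]]]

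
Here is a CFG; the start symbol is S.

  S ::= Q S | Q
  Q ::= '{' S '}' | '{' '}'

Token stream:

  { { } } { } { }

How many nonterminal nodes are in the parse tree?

8

[S [Q { [S [Q { }]] }] [S [Q { }] [S [Q { }]]]]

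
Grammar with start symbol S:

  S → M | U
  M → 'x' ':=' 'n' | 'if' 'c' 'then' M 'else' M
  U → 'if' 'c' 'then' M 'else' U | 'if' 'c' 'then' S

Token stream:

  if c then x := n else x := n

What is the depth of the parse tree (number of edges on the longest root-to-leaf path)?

[S [M if c then [M x := n] else [M x := n]]]

3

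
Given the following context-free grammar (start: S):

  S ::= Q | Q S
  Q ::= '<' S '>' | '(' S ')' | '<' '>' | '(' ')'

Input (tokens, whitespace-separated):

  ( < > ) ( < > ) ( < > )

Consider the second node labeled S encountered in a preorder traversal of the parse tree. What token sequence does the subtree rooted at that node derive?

< >

[S [Q ( [S [Q < >]] )] [S [Q ( [S [Q < >]] )] [S [Q ( [S [Q < >]] )]]]]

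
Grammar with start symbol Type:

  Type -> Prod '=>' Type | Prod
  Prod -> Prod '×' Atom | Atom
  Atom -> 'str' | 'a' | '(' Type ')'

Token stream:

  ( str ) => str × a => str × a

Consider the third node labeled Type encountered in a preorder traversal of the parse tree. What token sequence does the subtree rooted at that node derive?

[Type [Prod [Atom ( [Type [Prod [Atom str]]] )]] => [Type [Prod [Prod [Atom str]] × [Atom a]] => [Type [Prod [Prod [Atom str]] × [Atom a]]]]]

str × a => str × a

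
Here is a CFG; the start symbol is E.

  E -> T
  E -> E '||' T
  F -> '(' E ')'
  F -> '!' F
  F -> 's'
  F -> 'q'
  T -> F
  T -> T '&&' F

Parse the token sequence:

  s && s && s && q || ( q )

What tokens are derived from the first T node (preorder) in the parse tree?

s && s && s && q

[E [E [T [T [T [T [F s]] && [F s]] && [F s]] && [F q]]] || [T [F ( [E [T [F q]]] )]]]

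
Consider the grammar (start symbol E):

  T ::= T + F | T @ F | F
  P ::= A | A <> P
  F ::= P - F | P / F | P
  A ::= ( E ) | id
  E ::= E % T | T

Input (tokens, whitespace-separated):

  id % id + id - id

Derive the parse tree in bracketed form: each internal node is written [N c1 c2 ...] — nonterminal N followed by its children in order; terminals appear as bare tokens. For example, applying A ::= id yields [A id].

[E [E [T [F [P [A id]]]]] % [T [T [F [P [A id]]]] + [F [P [A id]] - [F [P [A id]]]]]]

E
E % T
T % T
F % T
P % T
A % T
id % T
id % T + F
id % F + F
id % P + F
id % A + F
id % id + F
id % id + P - F
id % id + A - F
id % id + id - F
id % id + id - P
id % id + id - A
id % id + id - id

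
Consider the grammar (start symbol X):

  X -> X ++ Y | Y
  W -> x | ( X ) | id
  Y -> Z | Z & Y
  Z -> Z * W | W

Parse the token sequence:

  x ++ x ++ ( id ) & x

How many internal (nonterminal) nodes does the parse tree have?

[X [X [X [Y [Z [W x]]]] ++ [Y [Z [W x]]]] ++ [Y [Z [W ( [X [Y [Z [W id]]]] )]] & [Y [Z [W x]]]]]

19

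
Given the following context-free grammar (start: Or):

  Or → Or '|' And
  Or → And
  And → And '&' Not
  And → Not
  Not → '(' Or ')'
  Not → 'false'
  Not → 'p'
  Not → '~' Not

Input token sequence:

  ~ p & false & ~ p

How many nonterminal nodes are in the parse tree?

9

[Or [And [And [And [Not ~ [Not p]]] & [Not false]] & [Not ~ [Not p]]]]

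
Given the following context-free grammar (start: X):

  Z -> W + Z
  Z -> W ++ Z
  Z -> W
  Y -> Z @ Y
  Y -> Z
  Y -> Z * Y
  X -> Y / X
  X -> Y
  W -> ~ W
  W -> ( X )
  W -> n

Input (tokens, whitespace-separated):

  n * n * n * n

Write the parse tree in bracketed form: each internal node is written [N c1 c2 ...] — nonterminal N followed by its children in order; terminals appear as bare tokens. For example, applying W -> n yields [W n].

[X [Y [Z [W n]] * [Y [Z [W n]] * [Y [Z [W n]] * [Y [Z [W n]]]]]]]

X
Y
Z * Y
W * Y
n * Y
n * Z * Y
n * W * Y
n * n * Y
n * n * Z * Y
n * n * W * Y
n * n * n * Y
n * n * n * Z
n * n * n * W
n * n * n * n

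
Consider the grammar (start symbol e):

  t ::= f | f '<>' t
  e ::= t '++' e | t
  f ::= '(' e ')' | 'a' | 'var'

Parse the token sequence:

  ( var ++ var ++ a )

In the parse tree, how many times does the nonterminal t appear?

4

[e [t [f ( [e [t [f var]] ++ [e [t [f var]] ++ [e [t [f a]]]]] )]]]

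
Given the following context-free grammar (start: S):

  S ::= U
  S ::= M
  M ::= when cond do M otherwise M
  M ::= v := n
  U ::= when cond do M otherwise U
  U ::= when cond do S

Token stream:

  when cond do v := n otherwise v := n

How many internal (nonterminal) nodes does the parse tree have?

[S [M when cond do [M v := n] otherwise [M v := n]]]

4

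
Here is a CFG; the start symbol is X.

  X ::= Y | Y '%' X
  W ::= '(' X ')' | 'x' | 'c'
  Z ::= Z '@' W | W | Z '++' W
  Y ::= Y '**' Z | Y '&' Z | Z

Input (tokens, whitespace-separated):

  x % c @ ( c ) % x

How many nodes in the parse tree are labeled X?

[X [Y [Z [W x]]] % [X [Y [Z [Z [W c]] @ [W ( [X [Y [Z [W c]]]] )]]] % [X [Y [Z [W x]]]]]]

4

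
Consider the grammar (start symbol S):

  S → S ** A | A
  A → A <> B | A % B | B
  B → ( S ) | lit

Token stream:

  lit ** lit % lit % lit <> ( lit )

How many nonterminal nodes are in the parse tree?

[S [S [A [B lit]]] ** [A [A [A [A [B lit]] % [B lit]] % [B lit]] <> [B ( [S [A [B lit]]] )]]]

15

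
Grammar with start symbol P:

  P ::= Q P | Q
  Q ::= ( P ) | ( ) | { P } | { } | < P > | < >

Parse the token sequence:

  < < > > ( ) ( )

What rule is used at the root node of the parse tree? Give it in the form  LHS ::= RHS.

[P [Q < [P [Q < >]] >] [P [Q ( )] [P [Q ( )]]]]

P ::= Q P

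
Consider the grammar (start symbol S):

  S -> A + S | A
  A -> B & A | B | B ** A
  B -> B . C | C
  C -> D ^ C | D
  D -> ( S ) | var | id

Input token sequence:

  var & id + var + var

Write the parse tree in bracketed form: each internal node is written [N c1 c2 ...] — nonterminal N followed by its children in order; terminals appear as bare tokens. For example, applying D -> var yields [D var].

S
A + S
B & A + S
C & A + S
D & A + S
var & A + S
var & B + S
var & C + S
var & D + S
var & id + S
var & id + A + S
var & id + B + S
var & id + C + S
var & id + D + S
var & id + var + S
var & id + var + A
var & id + var + B
var & id + var + C
var & id + var + D
var & id + var + var

[S [A [B [C [D var]]] & [A [B [C [D id]]]]] + [S [A [B [C [D var]]]] + [S [A [B [C [D var]]]]]]]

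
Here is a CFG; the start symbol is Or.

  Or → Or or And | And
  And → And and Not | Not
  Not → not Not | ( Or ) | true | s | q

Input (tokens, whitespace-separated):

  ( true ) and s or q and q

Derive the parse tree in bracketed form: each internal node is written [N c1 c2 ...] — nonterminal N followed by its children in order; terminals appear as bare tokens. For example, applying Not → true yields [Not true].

[Or [Or [And [And [Not ( [Or [And [Not true]]] )]] and [Not s]]] or [And [And [Not q]] and [Not q]]]

Or
Or or And
And or And
And and Not or And
Not and Not or And
( Or ) and Not or And
( And ) and Not or And
( Not ) and Not or And
( true ) and Not or And
( true ) and s or And
( true ) and s or And and Not
( true ) and s or Not and Not
( true ) and s or q and Not
( true ) and s or q and q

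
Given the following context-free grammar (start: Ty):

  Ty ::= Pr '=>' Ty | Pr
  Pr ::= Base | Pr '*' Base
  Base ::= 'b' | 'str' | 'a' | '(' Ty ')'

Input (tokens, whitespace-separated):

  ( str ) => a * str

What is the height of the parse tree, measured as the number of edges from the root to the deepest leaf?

[Ty [Pr [Base ( [Ty [Pr [Base str]]] )]] => [Ty [Pr [Pr [Base a]] * [Base str]]]]

6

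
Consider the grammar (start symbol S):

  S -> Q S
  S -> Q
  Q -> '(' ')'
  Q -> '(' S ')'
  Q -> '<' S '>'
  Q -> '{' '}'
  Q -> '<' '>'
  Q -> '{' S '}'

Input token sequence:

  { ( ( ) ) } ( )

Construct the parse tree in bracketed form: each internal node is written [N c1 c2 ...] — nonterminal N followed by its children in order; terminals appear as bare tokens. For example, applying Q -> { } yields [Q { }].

S
Q S
{ S } S
{ Q } S
{ ( S ) } S
{ ( Q ) } S
{ ( ( ) ) } S
{ ( ( ) ) } Q
{ ( ( ) ) } ( )

[S [Q { [S [Q ( [S [Q ( )]] )]] }] [S [Q ( )]]]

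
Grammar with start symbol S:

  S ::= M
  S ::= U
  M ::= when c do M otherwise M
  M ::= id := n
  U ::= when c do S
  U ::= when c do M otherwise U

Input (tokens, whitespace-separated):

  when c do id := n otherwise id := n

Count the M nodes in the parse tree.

3

[S [M when c do [M id := n] otherwise [M id := n]]]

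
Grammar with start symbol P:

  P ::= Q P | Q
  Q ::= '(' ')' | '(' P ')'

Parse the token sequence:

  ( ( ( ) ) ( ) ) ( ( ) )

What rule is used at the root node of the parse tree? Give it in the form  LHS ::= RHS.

[P [Q ( [P [Q ( [P [Q ( )]] )] [P [Q ( )]]] )] [P [Q ( [P [Q ( )]] )]]]

P ::= Q P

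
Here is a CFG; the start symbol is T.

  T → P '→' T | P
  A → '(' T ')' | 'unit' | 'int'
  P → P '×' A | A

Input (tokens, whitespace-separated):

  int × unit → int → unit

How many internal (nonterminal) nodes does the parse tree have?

[T [P [P [A int]] × [A unit]] → [T [P [A int]] → [T [P [A unit]]]]]

11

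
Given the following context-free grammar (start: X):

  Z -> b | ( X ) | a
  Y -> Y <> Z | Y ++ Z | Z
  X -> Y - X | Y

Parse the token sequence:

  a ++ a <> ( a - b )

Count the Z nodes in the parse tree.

5

[X [Y [Y [Y [Z a]] ++ [Z a]] <> [Z ( [X [Y [Z a]] - [X [Y [Z b]]]] )]]]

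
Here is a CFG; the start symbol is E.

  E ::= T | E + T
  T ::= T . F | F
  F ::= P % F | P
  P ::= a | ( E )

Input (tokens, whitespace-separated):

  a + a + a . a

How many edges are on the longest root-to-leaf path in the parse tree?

[E [E [E [T [F [P a]]]] + [T [F [P a]]]] + [T [T [F [P a]]] . [F [P a]]]]

6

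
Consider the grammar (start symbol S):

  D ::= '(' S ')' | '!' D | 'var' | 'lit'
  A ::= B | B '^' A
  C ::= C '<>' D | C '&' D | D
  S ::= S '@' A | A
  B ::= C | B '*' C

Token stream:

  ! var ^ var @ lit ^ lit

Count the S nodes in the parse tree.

2

[S [S [A [B [C [D ! [D var]]]] ^ [A [B [C [D var]]]]]] @ [A [B [C [D lit]]] ^ [A [B [C [D lit]]]]]]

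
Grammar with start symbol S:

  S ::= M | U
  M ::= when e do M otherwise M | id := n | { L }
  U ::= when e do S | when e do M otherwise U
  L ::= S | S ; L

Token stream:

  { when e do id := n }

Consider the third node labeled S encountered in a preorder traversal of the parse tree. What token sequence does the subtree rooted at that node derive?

[S [M { [L [S [U when e do [S [M id := n]]]]] }]]

id := n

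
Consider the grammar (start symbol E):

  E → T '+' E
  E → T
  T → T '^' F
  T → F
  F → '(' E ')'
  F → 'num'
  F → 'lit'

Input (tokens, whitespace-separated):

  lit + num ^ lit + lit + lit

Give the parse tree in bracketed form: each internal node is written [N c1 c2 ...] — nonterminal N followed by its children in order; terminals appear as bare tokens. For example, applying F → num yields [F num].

[E [T [F lit]] + [E [T [T [F num]] ^ [F lit]] + [E [T [F lit]] + [E [T [F lit]]]]]]

E
T + E
F + E
lit + E
lit + T + E
lit + T ^ F + E
lit + F ^ F + E
lit + num ^ F + E
lit + num ^ lit + E
lit + num ^ lit + T + E
lit + num ^ lit + F + E
lit + num ^ lit + lit + E
lit + num ^ lit + lit + T
lit + num ^ lit + lit + F
lit + num ^ lit + lit + lit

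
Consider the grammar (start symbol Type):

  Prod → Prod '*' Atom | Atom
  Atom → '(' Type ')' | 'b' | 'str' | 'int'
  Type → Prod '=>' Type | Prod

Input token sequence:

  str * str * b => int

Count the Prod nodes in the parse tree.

4

[Type [Prod [Prod [Prod [Atom str]] * [Atom str]] * [Atom b]] => [Type [Prod [Atom int]]]]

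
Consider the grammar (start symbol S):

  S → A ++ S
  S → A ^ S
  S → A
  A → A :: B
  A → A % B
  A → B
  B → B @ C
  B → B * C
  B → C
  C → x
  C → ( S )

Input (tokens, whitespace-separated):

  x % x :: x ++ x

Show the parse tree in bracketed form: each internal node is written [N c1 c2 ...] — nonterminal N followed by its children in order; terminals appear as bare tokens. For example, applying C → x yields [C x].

S
A ++ S
A :: B ++ S
A % B :: B ++ S
B % B :: B ++ S
C % B :: B ++ S
x % B :: B ++ S
x % C :: B ++ S
x % x :: B ++ S
x % x :: C ++ S
x % x :: x ++ S
x % x :: x ++ A
x % x :: x ++ B
x % x :: x ++ C
x % x :: x ++ x

[S [A [A [A [B [C x]]] % [B [C x]]] :: [B [C x]]] ++ [S [A [B [C x]]]]]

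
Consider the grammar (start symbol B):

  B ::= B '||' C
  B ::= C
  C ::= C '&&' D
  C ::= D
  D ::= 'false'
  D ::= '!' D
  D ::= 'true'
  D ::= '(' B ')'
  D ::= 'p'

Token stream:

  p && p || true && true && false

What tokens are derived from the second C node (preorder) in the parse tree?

[B [B [C [C [D p]] && [D p]]] || [C [C [C [D true]] && [D true]] && [D false]]]

p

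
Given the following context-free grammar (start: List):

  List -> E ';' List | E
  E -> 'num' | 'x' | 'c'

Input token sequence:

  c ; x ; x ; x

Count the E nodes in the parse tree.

[List [E c] ; [List [E x] ; [List [E x] ; [List [E x]]]]]

4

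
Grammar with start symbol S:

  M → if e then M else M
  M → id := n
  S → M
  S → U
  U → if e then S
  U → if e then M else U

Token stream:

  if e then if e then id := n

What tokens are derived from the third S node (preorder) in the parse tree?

id := n

[S [U if e then [S [U if e then [S [M id := n]]]]]]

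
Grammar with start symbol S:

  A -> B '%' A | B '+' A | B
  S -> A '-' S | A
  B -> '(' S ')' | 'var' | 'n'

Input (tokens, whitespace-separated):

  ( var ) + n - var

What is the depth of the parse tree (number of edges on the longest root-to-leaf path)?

[S [A [B ( [S [A [B var]]] )] + [A [B n]]] - [S [A [B var]]]]

6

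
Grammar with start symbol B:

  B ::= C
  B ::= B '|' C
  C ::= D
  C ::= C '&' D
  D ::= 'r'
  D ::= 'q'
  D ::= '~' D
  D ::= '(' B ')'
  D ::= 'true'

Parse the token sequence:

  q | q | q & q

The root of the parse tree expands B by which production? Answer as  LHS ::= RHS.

[B [B [B [C [D q]]] | [C [D q]]] | [C [C [D q]] & [D q]]]

B ::= B '|' C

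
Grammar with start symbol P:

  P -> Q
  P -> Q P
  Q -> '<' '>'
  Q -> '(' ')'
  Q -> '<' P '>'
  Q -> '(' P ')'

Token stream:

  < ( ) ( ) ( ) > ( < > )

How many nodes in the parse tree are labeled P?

[P [Q < [P [Q ( )] [P [Q ( )] [P [Q ( )]]]] >] [P [Q ( [P [Q < >]] )]]]

6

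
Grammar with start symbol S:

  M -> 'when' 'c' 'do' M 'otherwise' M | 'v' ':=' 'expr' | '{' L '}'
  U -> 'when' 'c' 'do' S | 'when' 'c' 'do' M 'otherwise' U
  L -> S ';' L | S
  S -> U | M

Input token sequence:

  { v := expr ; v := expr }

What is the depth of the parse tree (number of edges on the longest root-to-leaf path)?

[S [M { [L [S [M v := expr]] ; [L [S [M v := expr]]]] }]]

6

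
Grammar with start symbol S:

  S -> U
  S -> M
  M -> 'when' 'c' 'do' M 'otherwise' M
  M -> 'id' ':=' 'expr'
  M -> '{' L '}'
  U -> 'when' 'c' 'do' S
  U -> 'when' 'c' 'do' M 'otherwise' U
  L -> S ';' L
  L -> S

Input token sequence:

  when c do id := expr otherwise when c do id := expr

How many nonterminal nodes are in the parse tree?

[S [U when c do [M id := expr] otherwise [U when c do [S [M id := expr]]]]]

6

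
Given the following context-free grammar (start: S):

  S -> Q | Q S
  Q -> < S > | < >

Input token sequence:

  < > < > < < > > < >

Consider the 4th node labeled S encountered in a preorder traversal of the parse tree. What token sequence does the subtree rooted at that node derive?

[S [Q < >] [S [Q < >] [S [Q < [S [Q < >]] >] [S [Q < >]]]]]

< >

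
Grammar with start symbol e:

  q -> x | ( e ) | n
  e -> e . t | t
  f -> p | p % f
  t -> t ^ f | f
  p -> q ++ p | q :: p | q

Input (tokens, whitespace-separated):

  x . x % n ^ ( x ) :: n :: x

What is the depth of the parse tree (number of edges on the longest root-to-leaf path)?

10

[e [e [t [f [p [q x]]]]] . [t [t [f [p [q x]] % [f [p [q n]]]]] ^ [f [p [q ( [e [t [f [p [q x]]]]] )] :: [p [q n] :: [p [q x]]]]]]]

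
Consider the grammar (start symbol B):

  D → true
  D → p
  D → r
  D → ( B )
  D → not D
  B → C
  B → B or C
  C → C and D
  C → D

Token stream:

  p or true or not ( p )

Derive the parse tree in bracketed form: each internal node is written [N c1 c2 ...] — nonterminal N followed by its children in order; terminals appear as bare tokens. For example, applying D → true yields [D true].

B
B or C
B or C or C
C or C or C
D or C or C
p or C or C
p or D or C
p or true or C
p or true or D
p or true or not D
p or true or not ( B )
p or true or not ( C )
p or true or not ( D )
p or true or not ( p )

[B [B [B [C [D p]]] or [C [D true]]] or [C [D not [D ( [B [C [D p]]] )]]]]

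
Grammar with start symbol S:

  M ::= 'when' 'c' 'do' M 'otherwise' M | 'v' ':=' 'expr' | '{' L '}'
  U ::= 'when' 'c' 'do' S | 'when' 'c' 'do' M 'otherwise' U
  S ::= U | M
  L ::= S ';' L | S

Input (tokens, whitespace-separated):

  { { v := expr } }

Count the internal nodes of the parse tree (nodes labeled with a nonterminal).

8

[S [M { [L [S [M { [L [S [M v := expr]]] }]]] }]]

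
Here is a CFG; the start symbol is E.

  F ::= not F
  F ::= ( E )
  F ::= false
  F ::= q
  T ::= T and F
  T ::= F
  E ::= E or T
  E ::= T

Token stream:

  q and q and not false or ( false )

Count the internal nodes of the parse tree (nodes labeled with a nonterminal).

[E [E [T [T [T [F q]] and [F q]] and [F not [F false]]]] or [T [F ( [E [T [F false]]] )]]]

14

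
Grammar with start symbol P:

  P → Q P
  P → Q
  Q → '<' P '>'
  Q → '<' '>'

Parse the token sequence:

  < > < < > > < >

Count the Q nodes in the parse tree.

[P [Q < >] [P [Q < [P [Q < >]] >] [P [Q < >]]]]

4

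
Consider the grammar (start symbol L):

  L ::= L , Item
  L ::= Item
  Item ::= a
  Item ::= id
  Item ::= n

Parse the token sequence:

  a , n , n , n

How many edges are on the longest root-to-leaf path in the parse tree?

5

[L [L [L [L [Item a]] , [Item n]] , [Item n]] , [Item n]]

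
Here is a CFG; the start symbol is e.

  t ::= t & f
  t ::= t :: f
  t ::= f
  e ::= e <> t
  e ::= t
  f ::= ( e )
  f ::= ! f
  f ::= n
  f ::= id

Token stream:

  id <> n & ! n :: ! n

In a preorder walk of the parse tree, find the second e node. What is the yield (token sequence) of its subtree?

id

[e [e [t [f id]]] <> [t [t [t [f n]] & [f ! [f n]]] :: [f ! [f n]]]]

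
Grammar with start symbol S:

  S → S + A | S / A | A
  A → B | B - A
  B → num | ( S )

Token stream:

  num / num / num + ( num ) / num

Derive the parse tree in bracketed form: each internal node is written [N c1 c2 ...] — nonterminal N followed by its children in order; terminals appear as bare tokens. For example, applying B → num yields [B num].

[S [S [S [S [S [A [B num]]] / [A [B num]]] / [A [B num]]] + [A [B ( [S [A [B num]]] )]]] / [A [B num]]]

S
S / A
S + A / A
S / A + A / A
S / A / A + A / A
A / A / A + A / A
B / A / A + A / A
num / A / A + A / A
num / B / A + A / A
num / num / A + A / A
num / num / B + A / A
num / num / num + A / A
num / num / num + B / A
num / num / num + ( S ) / A
num / num / num + ( A ) / A
num / num / num + ( B ) / A
num / num / num + ( num ) / A
num / num / num + ( num ) / B
num / num / num + ( num ) / num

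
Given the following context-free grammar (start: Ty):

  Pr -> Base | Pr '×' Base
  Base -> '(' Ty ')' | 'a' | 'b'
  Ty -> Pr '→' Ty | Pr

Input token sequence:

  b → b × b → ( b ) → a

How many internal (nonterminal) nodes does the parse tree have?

[Ty [Pr [Base b]] → [Ty [Pr [Pr [Base b]] × [Base b]] → [Ty [Pr [Base ( [Ty [Pr [Base b]]] )]] → [Ty [Pr [Base a]]]]]]

17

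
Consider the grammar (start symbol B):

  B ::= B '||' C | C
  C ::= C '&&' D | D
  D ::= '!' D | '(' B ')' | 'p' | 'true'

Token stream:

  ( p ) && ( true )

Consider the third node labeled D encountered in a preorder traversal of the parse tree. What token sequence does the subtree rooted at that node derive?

( true )

[B [C [C [D ( [B [C [D p]]] )]] && [D ( [B [C [D true]]] )]]]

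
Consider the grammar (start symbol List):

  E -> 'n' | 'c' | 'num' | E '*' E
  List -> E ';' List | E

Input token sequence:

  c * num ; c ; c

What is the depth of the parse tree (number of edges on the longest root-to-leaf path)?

[List [E [E c] * [E num]] ; [List [E c] ; [List [E c]]]]

4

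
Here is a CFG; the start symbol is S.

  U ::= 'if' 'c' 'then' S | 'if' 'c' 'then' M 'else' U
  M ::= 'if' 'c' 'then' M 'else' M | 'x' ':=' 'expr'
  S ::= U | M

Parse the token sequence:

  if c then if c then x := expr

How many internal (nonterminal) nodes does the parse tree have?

[S [U if c then [S [U if c then [S [M x := expr]]]]]]

6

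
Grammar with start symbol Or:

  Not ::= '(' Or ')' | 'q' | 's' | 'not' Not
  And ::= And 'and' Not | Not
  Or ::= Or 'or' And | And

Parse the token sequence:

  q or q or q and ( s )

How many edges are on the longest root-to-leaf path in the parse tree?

6

[Or [Or [Or [And [Not q]]] or [And [Not q]]] or [And [And [Not q]] and [Not ( [Or [And [Not s]]] )]]]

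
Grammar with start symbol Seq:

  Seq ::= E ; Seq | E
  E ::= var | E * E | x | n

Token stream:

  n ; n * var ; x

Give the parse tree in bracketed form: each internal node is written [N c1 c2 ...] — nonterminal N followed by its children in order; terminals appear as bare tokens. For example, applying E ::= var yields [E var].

Seq
E ; Seq
n ; Seq
n ; E ; Seq
n ; E * E ; Seq
n ; n * E ; Seq
n ; n * var ; Seq
n ; n * var ; E
n ; n * var ; x

[Seq [E n] ; [Seq [E [E n] * [E var]] ; [Seq [E x]]]]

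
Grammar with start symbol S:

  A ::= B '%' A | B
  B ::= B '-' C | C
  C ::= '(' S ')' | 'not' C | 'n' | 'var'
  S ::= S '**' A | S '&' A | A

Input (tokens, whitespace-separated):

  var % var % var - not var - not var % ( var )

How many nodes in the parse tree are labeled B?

7

[S [A [B [C var]] % [A [B [C var]] % [A [B [B [B [C var]] - [C not [C var]]] - [C not [C var]]] % [A [B [C ( [S [A [B [C var]]]] )]]]]]]]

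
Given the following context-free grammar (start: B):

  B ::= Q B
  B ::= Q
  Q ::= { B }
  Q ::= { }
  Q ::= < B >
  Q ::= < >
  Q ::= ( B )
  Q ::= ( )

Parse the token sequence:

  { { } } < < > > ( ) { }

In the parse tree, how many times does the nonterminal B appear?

[B [Q { [B [Q { }]] }] [B [Q < [B [Q < >]] >] [B [Q ( )] [B [Q { }]]]]]

6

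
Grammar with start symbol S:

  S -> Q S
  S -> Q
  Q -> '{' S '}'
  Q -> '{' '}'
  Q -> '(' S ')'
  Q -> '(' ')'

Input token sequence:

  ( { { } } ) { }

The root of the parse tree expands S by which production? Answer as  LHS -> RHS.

[S [Q ( [S [Q { [S [Q { }]] }]] )] [S [Q { }]]]

S -> Q S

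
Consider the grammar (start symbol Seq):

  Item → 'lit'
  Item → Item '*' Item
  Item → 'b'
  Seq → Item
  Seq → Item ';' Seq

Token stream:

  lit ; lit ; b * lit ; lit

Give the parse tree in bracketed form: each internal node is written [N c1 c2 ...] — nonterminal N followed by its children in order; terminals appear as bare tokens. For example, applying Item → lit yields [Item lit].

[Seq [Item lit] ; [Seq [Item lit] ; [Seq [Item [Item b] * [Item lit]] ; [Seq [Item lit]]]]]

Seq
Item ; Seq
lit ; Seq
lit ; Item ; Seq
lit ; lit ; Seq
lit ; lit ; Item ; Seq
lit ; lit ; Item * Item ; Seq
lit ; lit ; b * Item ; Seq
lit ; lit ; b * lit ; Seq
lit ; lit ; b * lit ; Item
lit ; lit ; b * lit ; lit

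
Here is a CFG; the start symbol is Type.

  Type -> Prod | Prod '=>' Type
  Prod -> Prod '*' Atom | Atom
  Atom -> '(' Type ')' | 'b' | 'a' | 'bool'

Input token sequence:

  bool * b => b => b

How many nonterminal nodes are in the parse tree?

11

[Type [Prod [Prod [Atom bool]] * [Atom b]] => [Type [Prod [Atom b]] => [Type [Prod [Atom b]]]]]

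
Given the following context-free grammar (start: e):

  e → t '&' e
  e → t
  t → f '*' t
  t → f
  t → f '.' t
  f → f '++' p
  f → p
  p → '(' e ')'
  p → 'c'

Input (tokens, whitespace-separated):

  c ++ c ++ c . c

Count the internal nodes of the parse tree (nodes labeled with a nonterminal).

11

[e [t [f [f [f [p c]] ++ [p c]] ++ [p c]] . [t [f [p c]]]]]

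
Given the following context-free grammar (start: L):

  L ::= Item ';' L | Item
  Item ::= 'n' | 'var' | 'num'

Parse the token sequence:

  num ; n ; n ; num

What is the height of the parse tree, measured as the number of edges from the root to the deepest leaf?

[L [Item num] ; [L [Item n] ; [L [Item n] ; [L [Item num]]]]]

5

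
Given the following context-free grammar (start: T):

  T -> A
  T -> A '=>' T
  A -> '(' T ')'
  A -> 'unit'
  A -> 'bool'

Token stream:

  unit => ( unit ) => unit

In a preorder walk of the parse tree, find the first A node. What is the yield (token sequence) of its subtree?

unit

[T [A unit] => [T [A ( [T [A unit]] )] => [T [A unit]]]]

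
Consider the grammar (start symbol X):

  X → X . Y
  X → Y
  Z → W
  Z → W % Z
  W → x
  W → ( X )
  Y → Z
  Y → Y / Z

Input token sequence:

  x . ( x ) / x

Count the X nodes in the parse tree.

3

[X [X [Y [Z [W x]]]] . [Y [Y [Z [W ( [X [Y [Z [W x]]]] )]]] / [Z [W x]]]]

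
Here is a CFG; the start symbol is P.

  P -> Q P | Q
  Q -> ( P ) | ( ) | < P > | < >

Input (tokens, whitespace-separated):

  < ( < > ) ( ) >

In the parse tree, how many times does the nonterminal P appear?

4

[P [Q < [P [Q ( [P [Q < >]] )] [P [Q ( )]]] >]]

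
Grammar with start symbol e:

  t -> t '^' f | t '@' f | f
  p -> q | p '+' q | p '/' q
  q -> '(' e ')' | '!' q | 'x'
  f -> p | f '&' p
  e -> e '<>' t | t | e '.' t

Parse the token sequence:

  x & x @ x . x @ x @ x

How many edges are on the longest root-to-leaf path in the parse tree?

8

[e [e [t [t [f [f [p [q x]]] & [p [q x]]]] @ [f [p [q x]]]]] . [t [t [t [f [p [q x]]]] @ [f [p [q x]]]] @ [f [p [q x]]]]]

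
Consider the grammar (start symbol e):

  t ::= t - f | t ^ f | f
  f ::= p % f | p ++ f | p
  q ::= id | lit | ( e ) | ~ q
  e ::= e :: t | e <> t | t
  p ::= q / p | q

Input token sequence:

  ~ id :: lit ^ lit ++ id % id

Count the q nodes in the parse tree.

[e [e [t [f [p [q ~ [q id]]]]]] :: [t [t [f [p [q lit]]]] ^ [f [p [q lit]] ++ [f [p [q id]] % [f [p [q id]]]]]]]

6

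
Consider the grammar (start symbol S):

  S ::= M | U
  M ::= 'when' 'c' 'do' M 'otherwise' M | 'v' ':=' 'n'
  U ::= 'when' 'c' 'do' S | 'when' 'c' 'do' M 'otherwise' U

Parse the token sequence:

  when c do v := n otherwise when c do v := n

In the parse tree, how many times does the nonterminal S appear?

[S [U when c do [M v := n] otherwise [U when c do [S [M v := n]]]]]

2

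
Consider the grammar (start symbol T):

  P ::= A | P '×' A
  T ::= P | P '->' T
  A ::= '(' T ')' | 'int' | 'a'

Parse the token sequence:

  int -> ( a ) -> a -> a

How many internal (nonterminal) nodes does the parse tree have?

[T [P [A int]] -> [T [P [A ( [T [P [A a]]] )]] -> [T [P [A a]] -> [T [P [A a]]]]]]

15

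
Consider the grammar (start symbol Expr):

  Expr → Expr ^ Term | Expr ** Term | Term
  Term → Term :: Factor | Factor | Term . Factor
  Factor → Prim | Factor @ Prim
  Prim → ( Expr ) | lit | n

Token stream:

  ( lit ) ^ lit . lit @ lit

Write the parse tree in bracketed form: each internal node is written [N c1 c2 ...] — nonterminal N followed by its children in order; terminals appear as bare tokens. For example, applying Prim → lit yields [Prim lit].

Expr
Expr ^ Term
Term ^ Term
Factor ^ Term
Prim ^ Term
( Expr ) ^ Term
( Term ) ^ Term
( Factor ) ^ Term
( Prim ) ^ Term
( lit ) ^ Term
( lit ) ^ Term . Factor
( lit ) ^ Factor . Factor
( lit ) ^ Prim . Factor
( lit ) ^ lit . Factor
( lit ) ^ lit . Factor @ Prim
( lit ) ^ lit . Prim @ Prim
( lit ) ^ lit . lit @ Prim
( lit ) ^ lit . lit @ lit

[Expr [Expr [Term [Factor [Prim ( [Expr [Term [Factor [Prim lit]]]] )]]]] ^ [Term [Term [Factor [Prim lit]]] . [Factor [Factor [Prim lit]] @ [Prim lit]]]]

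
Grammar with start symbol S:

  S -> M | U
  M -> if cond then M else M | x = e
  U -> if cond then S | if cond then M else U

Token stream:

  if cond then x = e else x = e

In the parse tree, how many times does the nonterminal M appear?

3

[S [M if cond then [M x = e] else [M x = e]]]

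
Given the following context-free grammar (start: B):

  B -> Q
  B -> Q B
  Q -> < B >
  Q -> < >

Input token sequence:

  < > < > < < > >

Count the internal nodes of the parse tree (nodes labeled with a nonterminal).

[B [Q < >] [B [Q < >] [B [Q < [B [Q < >]] >]]]]

8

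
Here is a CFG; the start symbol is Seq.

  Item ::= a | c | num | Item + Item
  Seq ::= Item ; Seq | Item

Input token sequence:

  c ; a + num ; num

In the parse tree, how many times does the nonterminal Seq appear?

3

[Seq [Item c] ; [Seq [Item [Item a] + [Item num]] ; [Seq [Item num]]]]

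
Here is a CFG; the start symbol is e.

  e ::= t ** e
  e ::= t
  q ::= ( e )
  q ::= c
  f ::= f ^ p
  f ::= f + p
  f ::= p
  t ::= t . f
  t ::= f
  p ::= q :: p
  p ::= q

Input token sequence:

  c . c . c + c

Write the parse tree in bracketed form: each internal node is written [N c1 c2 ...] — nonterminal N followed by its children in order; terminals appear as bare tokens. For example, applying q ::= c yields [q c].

e
t
t . f
t . f . f
f . f . f
p . f . f
q . f . f
c . f . f
c . p . f
c . q . f
c . c . f
c . c . f + p
c . c . p + p
c . c . q + p
c . c . c + p
c . c . c + q
c . c . c + c

[e [t [t [t [f [p [q c]]]] . [f [p [q c]]]] . [f [f [p [q c]]] + [p [q c]]]]]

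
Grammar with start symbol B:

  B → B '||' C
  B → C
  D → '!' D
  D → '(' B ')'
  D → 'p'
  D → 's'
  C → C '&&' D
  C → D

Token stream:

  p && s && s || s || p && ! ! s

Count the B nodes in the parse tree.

3

[B [B [B [C [C [C [D p]] && [D s]] && [D s]]] || [C [D s]]] || [C [C [D p]] && [D ! [D ! [D s]]]]]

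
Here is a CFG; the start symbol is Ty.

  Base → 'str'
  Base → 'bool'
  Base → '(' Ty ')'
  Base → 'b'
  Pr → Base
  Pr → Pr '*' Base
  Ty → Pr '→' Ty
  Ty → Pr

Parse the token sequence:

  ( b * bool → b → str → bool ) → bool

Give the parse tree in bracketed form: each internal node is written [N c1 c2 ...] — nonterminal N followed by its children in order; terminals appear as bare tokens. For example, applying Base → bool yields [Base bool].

[Ty [Pr [Base ( [Ty [Pr [Pr [Base b]] * [Base bool]] → [Ty [Pr [Base b]] → [Ty [Pr [Base str]] → [Ty [Pr [Base bool]]]]]] )]] → [Ty [Pr [Base bool]]]]

Ty
Pr → Ty
Base → Ty
( Ty ) → Ty
( Pr → Ty ) → Ty
( Pr * Base → Ty ) → Ty
( Base * Base → Ty ) → Ty
( b * Base → Ty ) → Ty
( b * bool → Ty ) → Ty
( b * bool → Pr → Ty ) → Ty
( b * bool → Base → Ty ) → Ty
( b * bool → b → Ty ) → Ty
( b * bool → b → Pr → Ty ) → Ty
( b * bool → b → Base → Ty ) → Ty
( b * bool → b → str → Ty ) → Ty
( b * bool → b → str → Pr ) → Ty
( b * bool → b → str → Base ) → Ty
( b * bool → b → str → bool ) → Ty
( b * bool → b → str → bool ) → Pr
( b * bool → b → str → bool ) → Base
( b * bool → b → str → bool ) → bool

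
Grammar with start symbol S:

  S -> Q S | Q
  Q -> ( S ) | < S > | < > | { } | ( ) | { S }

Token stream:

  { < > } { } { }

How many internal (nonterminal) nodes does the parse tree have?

8

[S [Q { [S [Q < >]] }] [S [Q { }] [S [Q { }]]]]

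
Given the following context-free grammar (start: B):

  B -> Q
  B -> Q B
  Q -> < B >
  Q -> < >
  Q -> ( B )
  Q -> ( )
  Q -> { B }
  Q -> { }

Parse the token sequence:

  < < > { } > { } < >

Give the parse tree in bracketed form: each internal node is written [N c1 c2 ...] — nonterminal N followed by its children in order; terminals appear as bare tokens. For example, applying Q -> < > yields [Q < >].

B
Q B
< B > B
< Q B > B
< < > B > B
< < > Q > B
< < > { } > B
< < > { } > Q B
< < > { } > { } B
< < > { } > { } Q
< < > { } > { } < >

[B [Q < [B [Q < >] [B [Q { }]]] >] [B [Q { }] [B [Q < >]]]]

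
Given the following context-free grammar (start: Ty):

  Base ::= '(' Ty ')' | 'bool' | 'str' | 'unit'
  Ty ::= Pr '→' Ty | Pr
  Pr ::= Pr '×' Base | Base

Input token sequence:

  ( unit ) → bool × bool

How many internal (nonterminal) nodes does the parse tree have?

11

[Ty [Pr [Base ( [Ty [Pr [Base unit]]] )]] → [Ty [Pr [Pr [Base bool]] × [Base bool]]]]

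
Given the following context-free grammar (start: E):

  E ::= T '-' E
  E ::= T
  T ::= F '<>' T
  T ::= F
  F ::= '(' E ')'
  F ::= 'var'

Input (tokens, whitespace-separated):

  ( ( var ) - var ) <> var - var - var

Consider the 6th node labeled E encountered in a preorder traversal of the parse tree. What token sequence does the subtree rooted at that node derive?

[E [T [F ( [E [T [F ( [E [T [F var]]] )]] - [E [T [F var]]]] )] <> [T [F var]]] - [E [T [F var]] - [E [T [F var]]]]]

var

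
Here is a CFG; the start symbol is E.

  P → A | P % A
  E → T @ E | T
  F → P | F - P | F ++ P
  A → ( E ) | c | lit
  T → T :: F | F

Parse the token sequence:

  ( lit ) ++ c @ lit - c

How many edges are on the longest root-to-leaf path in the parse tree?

11

[E [T [F [F [P [A ( [E [T [F [P [A lit]]]]] )]]] ++ [P [A c]]]] @ [E [T [F [F [P [A lit]]] - [P [A c]]]]]]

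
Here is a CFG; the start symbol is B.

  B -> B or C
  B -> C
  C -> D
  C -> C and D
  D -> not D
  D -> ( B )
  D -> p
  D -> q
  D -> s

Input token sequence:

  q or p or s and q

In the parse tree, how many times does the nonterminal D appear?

4

[B [B [B [C [D q]]] or [C [D p]]] or [C [C [D s]] and [D q]]]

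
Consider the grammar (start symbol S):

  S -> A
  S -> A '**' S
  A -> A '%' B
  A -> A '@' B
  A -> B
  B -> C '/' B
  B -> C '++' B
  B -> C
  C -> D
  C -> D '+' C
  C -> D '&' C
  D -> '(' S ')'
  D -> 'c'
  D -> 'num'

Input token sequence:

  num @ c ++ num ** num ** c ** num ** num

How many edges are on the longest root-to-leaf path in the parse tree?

[S [A [A [B [C [D num]]]] @ [B [C [D c]] ++ [B [C [D num]]]]] ** [S [A [B [C [D num]]]] ** [S [A [B [C [D c]]]] ** [S [A [B [C [D num]]]] ** [S [A [B [C [D num]]]]]]]]]

9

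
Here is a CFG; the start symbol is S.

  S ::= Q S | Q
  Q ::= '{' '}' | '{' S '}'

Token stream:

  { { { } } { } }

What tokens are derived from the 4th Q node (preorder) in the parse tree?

[S [Q { [S [Q { [S [Q { }]] }] [S [Q { }]]] }]]

{ }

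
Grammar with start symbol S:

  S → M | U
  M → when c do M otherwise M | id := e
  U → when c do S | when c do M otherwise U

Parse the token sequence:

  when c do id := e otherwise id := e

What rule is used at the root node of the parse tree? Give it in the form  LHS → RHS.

S → M

[S [M when c do [M id := e] otherwise [M id := e]]]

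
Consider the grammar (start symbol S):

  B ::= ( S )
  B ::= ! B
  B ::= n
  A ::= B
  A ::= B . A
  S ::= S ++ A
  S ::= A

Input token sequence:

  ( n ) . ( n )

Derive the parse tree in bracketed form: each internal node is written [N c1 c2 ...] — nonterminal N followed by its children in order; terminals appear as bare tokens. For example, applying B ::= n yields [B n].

S
A
B . A
( S ) . A
( A ) . A
( B ) . A
( n ) . A
( n ) . B
( n ) . ( S )
( n ) . ( A )
( n ) . ( B )
( n ) . ( n )

[S [A [B ( [S [A [B n]]] )] . [A [B ( [S [A [B n]]] )]]]]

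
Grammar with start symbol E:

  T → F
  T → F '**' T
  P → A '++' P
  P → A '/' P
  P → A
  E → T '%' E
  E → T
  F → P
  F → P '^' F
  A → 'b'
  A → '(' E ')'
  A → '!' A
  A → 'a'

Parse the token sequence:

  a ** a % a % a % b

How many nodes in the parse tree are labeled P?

5

[E [T [F [P [A a]]] ** [T [F [P [A a]]]]] % [E [T [F [P [A a]]]] % [E [T [F [P [A a]]]] % [E [T [F [P [A b]]]]]]]]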